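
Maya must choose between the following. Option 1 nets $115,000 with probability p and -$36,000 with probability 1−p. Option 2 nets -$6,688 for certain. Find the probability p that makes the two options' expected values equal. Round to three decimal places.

p·115000 + (1−p)·(-36000) = -6688
151000p − 36000 = -6688
p = (-6688 + 36000) / 151000

p = 0.194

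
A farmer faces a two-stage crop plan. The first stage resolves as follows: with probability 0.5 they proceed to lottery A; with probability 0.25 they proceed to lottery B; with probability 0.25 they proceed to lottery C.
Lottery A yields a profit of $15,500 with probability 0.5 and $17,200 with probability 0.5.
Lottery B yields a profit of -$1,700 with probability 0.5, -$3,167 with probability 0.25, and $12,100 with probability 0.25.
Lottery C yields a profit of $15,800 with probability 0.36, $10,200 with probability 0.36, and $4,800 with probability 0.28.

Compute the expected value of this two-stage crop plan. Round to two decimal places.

EV(A) = 0.5 × 15500 + 0.5 × 17200 = 7750 + 8600 = 16350
EV(B) = 0.5 × (-1700) + 0.25 × (-3167) + 0.25 × 12100 = -850 − 791.75 + 3025 = 1383.25
EV(C) = 0.36 × 15800 + 0.36 × 10200 + 0.28 × 4800 = 5688 + 3672 + 1344 = 10704
Overall = 0.5 × 16350 + 0.25 × 1383.25 + 0.25 × 10704 = 8175 + 345.8125 + 2676 = 11196.8125

$11,196.81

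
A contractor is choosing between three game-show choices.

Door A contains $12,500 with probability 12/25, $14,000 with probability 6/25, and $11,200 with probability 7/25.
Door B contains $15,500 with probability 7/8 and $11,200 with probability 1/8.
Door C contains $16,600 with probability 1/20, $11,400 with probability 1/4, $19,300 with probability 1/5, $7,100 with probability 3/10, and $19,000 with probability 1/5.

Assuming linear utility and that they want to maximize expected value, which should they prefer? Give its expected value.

Door A = 12/25 × 12500 + 6/25 × 14000 + 7/25 × 11200 = 6000 + 3360 + 3136 = 12496
Door B = 7/8 × 15500 + 1/8 × 11200 = 13562.5 + 1400 = 14962.5
Door C = 1/20 × 16600 + 1/4 × 11400 + 1/5 × 19300 + 3/10 × 7100 + 1/5 × 19000 = 830 + 2850 + 3860 + 2130 + 3800 = 13470

Door B ($14,962.50)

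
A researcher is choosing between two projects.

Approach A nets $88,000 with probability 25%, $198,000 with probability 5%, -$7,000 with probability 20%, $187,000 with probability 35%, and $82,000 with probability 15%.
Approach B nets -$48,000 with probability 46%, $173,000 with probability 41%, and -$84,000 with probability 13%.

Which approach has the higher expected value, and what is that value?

Approach A ($108,250)

Approach A = 0.25 × 88000 + 0.05 × 198000 + 0.2 × (-7000) + 0.35 × 187000 + 0.15 × 82000 = 22000 + 9900 − 1400 + 65450 + 12300 = 108250
Approach B = 0.46 × (-48000) + 0.41 × 173000 + 0.13 × (-84000) = -22080 + 70930 − 10920 = 37930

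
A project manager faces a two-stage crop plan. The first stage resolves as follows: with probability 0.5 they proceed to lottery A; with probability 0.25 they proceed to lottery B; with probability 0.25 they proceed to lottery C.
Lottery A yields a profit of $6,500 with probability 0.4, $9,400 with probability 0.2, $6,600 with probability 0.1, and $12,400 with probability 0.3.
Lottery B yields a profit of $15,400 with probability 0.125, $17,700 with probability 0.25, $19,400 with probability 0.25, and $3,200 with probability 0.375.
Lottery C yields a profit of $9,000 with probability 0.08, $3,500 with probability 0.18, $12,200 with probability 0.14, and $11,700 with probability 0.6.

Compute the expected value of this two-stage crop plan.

EV(A) = 0.4 × 6500 + 0.2 × 9400 + 0.1 × 6600 + 0.3 × 12400 = 2600 + 1880 + 660 + 3720 = 8860
EV(B) = 0.125 × 15400 + 0.25 × 17700 + 0.25 × 19400 + 0.375 × 3200 = 1925 + 4425 + 4850 + 1200 = 12400
EV(C) = 0.08 × 9000 + 0.18 × 3500 + 0.14 × 12200 + 0.6 × 11700 = 720 + 630 + 1708 + 7020 = 10078
Overall = 0.5 × 8860 + 0.25 × 12400 + 0.25 × 10078 = 4430 + 3100 + 2519.5 = 10049.5

$10,049.50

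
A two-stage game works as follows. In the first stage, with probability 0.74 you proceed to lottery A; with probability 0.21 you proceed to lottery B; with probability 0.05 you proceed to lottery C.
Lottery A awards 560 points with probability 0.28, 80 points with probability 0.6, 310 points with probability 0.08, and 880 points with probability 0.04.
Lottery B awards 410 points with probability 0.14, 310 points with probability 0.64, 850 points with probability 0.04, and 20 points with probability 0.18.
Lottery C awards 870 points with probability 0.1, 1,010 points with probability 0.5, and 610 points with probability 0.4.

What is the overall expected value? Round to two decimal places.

EV(A) = 0.28 × 560 + 0.6 × 80 + 0.08 × 310 + 0.04 × 880 = 156.8 + 48 + 24.8 + 35.2 = 264.8
EV(B) = 0.14 × 410 + 0.64 × 310 + 0.04 × 850 + 0.18 × 20 = 57.4 + 198.4 + 34 + 3.6 = 293.4
EV(C) = 0.1 × 870 + 0.5 × 1010 + 0.4 × 610 = 87 + 505 + 244 = 836
Overall = 0.74 × 264.8 + 0.21 × 293.4 + 0.05 × 836 = 195.952 + 61.614 + 41.8 = 299.366

299.37 points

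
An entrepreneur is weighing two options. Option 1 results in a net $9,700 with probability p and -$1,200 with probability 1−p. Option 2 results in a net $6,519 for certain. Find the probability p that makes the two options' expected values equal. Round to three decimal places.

p = 0.708

p·9700 + (1−p)·(-1200) = 6519
10900p − 1200 = 6519
p = (6519 + 1200) / 10900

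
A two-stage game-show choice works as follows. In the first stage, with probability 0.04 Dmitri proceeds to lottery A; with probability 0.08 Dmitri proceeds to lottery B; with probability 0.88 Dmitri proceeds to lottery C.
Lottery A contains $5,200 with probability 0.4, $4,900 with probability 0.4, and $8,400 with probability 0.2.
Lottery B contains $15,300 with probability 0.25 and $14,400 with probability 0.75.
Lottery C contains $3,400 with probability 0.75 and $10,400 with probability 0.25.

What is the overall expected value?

$5,930.80

EV(A) = 0.4 × 5200 + 0.4 × 4900 + 0.2 × 8400 = 2080 + 1960 + 1680 = 5720
EV(B) = 0.25 × 15300 + 0.75 × 14400 = 3825 + 10800 = 14625
EV(C) = 0.75 × 3400 + 0.25 × 10400 = 2550 + 2600 = 5150
Overall = 0.04 × 5720 + 0.08 × 14625 + 0.88 × 5150 = 228.8 + 1170 + 4532 = 5930.8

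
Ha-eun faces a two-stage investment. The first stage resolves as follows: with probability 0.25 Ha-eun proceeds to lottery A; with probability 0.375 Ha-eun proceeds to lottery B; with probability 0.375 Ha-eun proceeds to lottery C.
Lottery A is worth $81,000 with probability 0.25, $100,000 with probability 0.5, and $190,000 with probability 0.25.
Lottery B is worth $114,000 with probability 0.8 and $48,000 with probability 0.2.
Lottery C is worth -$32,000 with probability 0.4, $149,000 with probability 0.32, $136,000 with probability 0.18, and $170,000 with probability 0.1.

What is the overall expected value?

$95,872.50

EV(A) = 0.25 × 81000 + 0.5 × 100000 + 0.25 × 190000 = 20250 + 50000 + 47500 = 117750
EV(B) = 0.8 × 114000 + 0.2 × 48000 = 91200 + 9600 = 100800
EV(C) = 0.4 × (-32000) + 0.32 × 149000 + 0.18 × 136000 + 0.1 × 170000 = -12800 + 47680 + 24480 + 17000 = 76360
Overall = 0.25 × 117750 + 0.375 × 100800 + 0.375 × 76360 = 29437.5 + 37800 + 28635 = 95872.5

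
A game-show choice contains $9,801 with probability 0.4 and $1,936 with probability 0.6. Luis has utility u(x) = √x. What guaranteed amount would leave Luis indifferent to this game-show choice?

$4,356

E[u] = 0.4·√9801 + 0.6·√1936 = 0.4·99 + 0.6·44 = 66
CE = (66)² = 4356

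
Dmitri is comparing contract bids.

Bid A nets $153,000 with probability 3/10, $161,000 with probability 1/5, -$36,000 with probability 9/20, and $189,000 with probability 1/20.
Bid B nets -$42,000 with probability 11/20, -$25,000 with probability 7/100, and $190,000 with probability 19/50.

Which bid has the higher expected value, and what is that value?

Bid A ($71,350)

Bid A = 3/10 × 153000 + 1/5 × 161000 + 9/20 × (-36000) + 1/20 × 189000 = 45900 + 32200 − 16200 + 9450 = 71350
Bid B = 11/20 × (-42000) + 7/100 × (-25000) + 19/50 × 190000 = -23100 − 1750 + 72200 = 47350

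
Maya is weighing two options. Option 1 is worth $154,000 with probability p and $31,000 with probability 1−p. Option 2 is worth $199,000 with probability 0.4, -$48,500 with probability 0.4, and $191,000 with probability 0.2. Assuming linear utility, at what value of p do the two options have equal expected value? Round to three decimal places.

p = 0.548

EV(Option 2) = 0.4 × 199000 + 0.4 × (-48500) + 0.2 × 191000 = 79600 − 19400 + 38200 = 98400
p·154000 + (1−p)·31000 = 98400
123000p + 31000 = 98400
p = (98400 − 31000) / 123000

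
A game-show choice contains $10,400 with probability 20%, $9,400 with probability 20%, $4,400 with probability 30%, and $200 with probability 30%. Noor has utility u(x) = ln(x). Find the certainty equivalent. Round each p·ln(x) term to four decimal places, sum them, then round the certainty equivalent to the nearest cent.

E[u] = 0.2·ln(10400) + 0.2·ln(9400) + 0.3·ln(4400) + 0.3·ln(200) = 1.8499 + 1.8297 + 2.5168 + 1.5895 = 7.7859
CE = e^7.7859 ≈ 2406.43

$2,406.43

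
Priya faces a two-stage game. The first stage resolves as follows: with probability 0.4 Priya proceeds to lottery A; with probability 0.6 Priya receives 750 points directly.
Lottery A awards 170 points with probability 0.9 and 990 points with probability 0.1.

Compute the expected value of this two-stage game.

EV(A) = 0.9 × 170 + 0.1 × 990 = 153 + 99 = 252
Branch B: 750 (certain)
Overall = 0.4 × 252 + 0.6 × 750 = 100.8 + 450 = 550.8

550.8 points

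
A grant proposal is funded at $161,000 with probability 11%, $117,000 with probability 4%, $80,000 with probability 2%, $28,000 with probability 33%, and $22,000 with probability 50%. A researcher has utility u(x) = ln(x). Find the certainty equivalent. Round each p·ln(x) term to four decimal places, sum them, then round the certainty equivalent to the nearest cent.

E[u] = 0.11·ln(161000) + 0.04·ln(117000) + 0.02·ln(80000) + 0.33·ln(28000) + 0.5·ln(22000) = 1.3188 + 0.4668 + 0.2258 + 3.3792 + 4.9994 = 10.3900
CE = e^10.3900 ≈ 32532.67

$32,532.67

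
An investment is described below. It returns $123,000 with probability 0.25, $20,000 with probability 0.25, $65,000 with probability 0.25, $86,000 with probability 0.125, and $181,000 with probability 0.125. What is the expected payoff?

$85,375

EV = 0.25 × 123000 + 0.25 × 20000 + 0.25 × 65000 + 0.125 × 86000 + 0.125 × 181000 = 30750 + 5000 + 16250 + 10750 + 22625 = 85375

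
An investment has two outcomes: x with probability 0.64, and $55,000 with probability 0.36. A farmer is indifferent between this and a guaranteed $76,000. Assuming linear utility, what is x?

x = $87,812.50

0.64·x + 0.36·55000 = 76000
0.64·x = 76000 − 19800 = 56200
x = 56200 / 0.64 = 87812.5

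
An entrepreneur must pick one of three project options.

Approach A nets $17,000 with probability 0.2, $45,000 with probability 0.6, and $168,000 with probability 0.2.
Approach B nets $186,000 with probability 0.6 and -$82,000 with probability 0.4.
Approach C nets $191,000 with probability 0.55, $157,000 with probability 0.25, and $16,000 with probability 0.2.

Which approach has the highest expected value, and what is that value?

Approach C ($147,500)

Approach A = 0.2 × 17000 + 0.6 × 45000 + 0.2 × 168000 = 3400 + 27000 + 33600 = 64000
Approach B = 0.6 × 186000 + 0.4 × (-82000) = 111600 − 32800 = 78800
Approach C = 0.55 × 191000 + 0.25 × 157000 + 0.2 × 16000 = 105050 + 39250 + 3200 = 147500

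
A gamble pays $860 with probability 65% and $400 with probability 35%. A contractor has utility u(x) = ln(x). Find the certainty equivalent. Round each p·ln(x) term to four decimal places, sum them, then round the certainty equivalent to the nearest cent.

$657.87

E[u] = 0.65·ln(860) + 0.35·ln(400) = 4.3920 + 2.0970 = 6.4890
CE = e^6.4890 ≈ 657.87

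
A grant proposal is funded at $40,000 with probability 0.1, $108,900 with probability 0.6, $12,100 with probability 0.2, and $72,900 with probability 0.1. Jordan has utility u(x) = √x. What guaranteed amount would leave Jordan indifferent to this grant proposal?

E[u] = 0.1·√40000 + 0.6·√108900 + 0.2·√12100 + 0.1·√72900 = 0.1·200 + 0.6·330 + 0.2·110 + 0.1·270 = 267
CE = (267)² = 71289

$71,289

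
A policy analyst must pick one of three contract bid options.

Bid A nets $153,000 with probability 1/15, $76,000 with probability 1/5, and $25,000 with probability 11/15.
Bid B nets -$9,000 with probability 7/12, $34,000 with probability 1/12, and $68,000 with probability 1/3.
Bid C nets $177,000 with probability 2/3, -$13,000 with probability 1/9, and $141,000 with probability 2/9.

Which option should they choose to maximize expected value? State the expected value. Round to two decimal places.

Bid C ($147,888.89)

Bid A = 1/15 × 153000 + 1/5 × 76000 + 11/15 × 25000 = 10200 + 15200 + 18333.3333 = 43733.3333
Bid B = 7/12 × (-9000) + 1/12 × 34000 + 1/3 × 68000 = -5250 + 2833.3333 + 22666.6667 = 20250
Bid C = 2/3 × 177000 + 1/9 × (-13000) + 2/9 × 141000 = 118000 − 1444.4444 + 31333.3333 = 147888.8889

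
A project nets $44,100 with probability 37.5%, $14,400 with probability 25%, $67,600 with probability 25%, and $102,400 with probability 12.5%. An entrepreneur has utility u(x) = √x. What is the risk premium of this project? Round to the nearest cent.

$4,148.44

E[u] = 0.375·√44100 + 0.25·√14400 + 0.25·√67600 + 0.125·√102400 = 0.375·210 + 0.25·120 + 0.25·260 + 0.125·320 = 213.75
CE = (213.75)² = 45689.0625
Risk premium = EV − CE = 49837.5 − 45689.0625 = 4148.4375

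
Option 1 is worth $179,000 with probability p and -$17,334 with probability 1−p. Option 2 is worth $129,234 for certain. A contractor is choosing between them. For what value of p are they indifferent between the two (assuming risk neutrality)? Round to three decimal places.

p = 0.747

p·179000 + (1−p)·(-17334) = 129234
196334p − 17334 = 129234
p = (129234 + 17334) / 196334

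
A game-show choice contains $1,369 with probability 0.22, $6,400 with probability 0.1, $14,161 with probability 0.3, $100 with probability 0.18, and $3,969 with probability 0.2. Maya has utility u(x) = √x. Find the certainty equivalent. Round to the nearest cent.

E[u] = 0.22·√1369 + 0.1·√6400 + 0.3·√14161 + 0.18·√100 + 0.2·√3969 = 0.22·37 + 0.1·80 + 0.3·119 + 0.18·10 + 0.2·63 = 66.24
CE = (66.24)² = 4387.7376

$4,387.74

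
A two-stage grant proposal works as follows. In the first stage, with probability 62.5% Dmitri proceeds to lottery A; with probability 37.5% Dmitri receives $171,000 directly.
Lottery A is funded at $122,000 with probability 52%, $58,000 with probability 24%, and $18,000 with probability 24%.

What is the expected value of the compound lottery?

EV(A) = 0.52 × 122000 + 0.24 × 58000 + 0.24 × 18000 = 63440 + 13920 + 4320 = 81680
Branch B: 171000 (certain)
Overall = 0.625 × 81680 + 0.375 × 171000 = 51050 + 64125 = 115175

$115,175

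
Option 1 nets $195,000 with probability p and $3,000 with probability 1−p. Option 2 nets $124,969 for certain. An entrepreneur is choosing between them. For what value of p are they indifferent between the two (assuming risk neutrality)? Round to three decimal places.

p·195000 + (1−p)·3000 = 124969
192000p + 3000 = 124969
p = (124969 − 3000) / 192000

p = 0.635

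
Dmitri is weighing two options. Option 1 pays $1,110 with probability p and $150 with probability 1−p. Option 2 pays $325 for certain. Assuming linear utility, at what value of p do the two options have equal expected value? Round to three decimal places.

p = 0.182

p·1110 + (1−p)·150 = 325
960p + 150 = 325
p = (325 − 150) / 960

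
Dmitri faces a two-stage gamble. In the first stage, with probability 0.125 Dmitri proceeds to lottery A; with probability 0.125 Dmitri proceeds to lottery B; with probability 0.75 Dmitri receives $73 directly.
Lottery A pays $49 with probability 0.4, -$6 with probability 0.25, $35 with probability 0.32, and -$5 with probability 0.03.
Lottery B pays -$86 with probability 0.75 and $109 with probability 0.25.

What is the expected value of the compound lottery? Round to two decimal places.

$53.74

EV(A) = 0.4 × 49 + 0.25 × (-6) + 0.32 × 35 + 0.03 × (-5) = 19.6 − 1.5 + 11.2 − 0.15 = 29.15
EV(B) = 0.75 × (-86) + 0.25 × 109 = -64.5 + 27.25 = -37.25
Branch C: 73 (certain)
Overall = 0.125 × 29.15 + 0.125 × (-37.25) + 0.75 × 73 = 3.64375 − 4.65625 + 54.75 = 53.7375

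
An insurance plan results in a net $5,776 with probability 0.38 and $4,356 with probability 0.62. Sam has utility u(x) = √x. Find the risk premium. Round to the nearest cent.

E[u] = 0.38·√5776 + 0.62·√4356 = 0.38·76 + 0.62·66 = 69.8
CE = (69.8)² = 4872.04
Risk premium = EV − CE = 4895.6 − 4872.04 = 23.56

$23.56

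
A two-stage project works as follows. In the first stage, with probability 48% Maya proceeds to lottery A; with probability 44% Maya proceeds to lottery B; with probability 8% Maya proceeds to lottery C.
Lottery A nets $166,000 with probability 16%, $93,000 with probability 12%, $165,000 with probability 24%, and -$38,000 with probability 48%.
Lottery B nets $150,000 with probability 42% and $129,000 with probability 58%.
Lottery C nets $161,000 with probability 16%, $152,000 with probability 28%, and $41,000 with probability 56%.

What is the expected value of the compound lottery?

EV(A) = 0.16 × 166000 + 0.12 × 93000 + 0.24 × 165000 + 0.48 × (-38000) = 26560 + 11160 + 39600 − 18240 = 59080
EV(B) = 0.42 × 150000 + 0.58 × 129000 = 63000 + 74820 = 137820
EV(C) = 0.16 × 161000 + 0.28 × 152000 + 0.56 × 41000 = 25760 + 42560 + 22960 = 91280
Overall = 0.48 × 59080 + 0.44 × 137820 + 0.08 × 91280 = 28358.4 + 60640.8 + 7302.4 = 96301.6

$96,301.60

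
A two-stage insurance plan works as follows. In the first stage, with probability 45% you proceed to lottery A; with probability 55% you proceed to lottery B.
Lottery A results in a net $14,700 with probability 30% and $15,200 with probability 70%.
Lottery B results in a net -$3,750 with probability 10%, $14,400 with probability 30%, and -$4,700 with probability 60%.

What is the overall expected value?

EV(A) = 0.3 × 14700 + 0.7 × 15200 = 4410 + 10640 = 15050
EV(B) = 0.1 × (-3750) + 0.3 × 14400 + 0.6 × (-4700) = -375 + 4320 − 2820 = 1125
Overall = 0.45 × 15050 + 0.55 × 1125 = 6772.5 + 618.75 = 7391.25

$7,391.25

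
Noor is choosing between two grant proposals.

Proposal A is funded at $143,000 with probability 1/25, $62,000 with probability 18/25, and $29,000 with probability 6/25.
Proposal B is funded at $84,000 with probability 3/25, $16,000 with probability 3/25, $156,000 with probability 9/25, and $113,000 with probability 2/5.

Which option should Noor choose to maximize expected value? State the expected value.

Proposal A = 1/25 × 143000 + 18/25 × 62000 + 6/25 × 29000 = 5720 + 44640 + 6960 = 57320
Proposal B = 3/25 × 84000 + 3/25 × 16000 + 9/25 × 156000 + 2/5 × 113000 = 10080 + 1920 + 56160 + 45200 = 113360

Proposal B ($113,360)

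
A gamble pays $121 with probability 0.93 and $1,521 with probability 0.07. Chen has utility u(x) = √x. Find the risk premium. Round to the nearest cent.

$51.04

E[u] = 0.93·√121 + 0.07·√1521 = 0.93·11 + 0.07·39 = 12.96
CE = (12.96)² = 167.9616
Risk premium = EV − CE = 219 − 167.9616 = 51.0384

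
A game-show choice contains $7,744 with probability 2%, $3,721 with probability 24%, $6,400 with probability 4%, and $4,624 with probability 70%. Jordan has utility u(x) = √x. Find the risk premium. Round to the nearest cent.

E[u] = 0.02·√7744 + 0.24·√3721 + 0.04·√6400 + 0.7·√4624 = 0.02·88 + 0.24·61 + 0.04·80 + 0.7·68 = 67.2
CE = (67.2)² = 4515.84
Risk premium = EV − CE = 4540.72 − 4515.84 = 24.88

$24.88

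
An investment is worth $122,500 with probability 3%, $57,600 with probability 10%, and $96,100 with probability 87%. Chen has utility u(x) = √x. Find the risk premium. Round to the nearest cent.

$504.36

E[u] = 0.03·√122500 + 0.1·√57600 + 0.87·√96100 = 0.03·350 + 0.1·240 + 0.87·310 = 304.2
CE = (304.2)² = 92537.64
Risk premium = EV − CE = 93042 − 92537.64 = 504.36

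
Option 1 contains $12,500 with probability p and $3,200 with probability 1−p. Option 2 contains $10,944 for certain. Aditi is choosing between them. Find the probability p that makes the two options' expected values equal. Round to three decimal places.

p·12500 + (1−p)·3200 = 10944
9300p + 3200 = 10944
p = (10944 − 3200) / 9300

p = 0.833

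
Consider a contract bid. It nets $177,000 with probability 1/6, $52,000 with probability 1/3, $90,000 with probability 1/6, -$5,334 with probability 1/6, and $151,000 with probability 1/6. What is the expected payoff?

EV = 1/6 × 177000 + 1/3 × 52000 + 1/6 × 90000 + 1/6 × (-5334) + 1/6 × 151000 = 29500 + 17333.3333 + 15000 − 889 + 25166.6667 = 86111

$86,111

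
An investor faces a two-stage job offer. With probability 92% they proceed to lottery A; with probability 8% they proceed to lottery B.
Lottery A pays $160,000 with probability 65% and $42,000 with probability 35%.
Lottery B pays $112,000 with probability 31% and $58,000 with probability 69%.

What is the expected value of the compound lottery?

EV(A) = 0.65 × 160000 + 0.35 × 42000 = 104000 + 14700 = 118700
EV(B) = 0.31 × 112000 + 0.69 × 58000 = 34720 + 40020 = 74740
Overall = 0.92 × 118700 + 0.08 × 74740 = 109204 + 5979.2 = 115183.2

$115,183.20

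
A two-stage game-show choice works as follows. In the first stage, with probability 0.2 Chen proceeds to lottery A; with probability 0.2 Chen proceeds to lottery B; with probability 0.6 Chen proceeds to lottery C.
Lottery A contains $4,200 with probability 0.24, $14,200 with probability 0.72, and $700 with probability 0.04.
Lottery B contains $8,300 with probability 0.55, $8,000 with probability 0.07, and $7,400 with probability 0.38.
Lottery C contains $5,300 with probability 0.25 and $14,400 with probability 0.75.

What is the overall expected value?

EV(A) = 0.24 × 4200 + 0.72 × 14200 + 0.04 × 700 = 1008 + 10224 + 28 = 11260
EV(B) = 0.55 × 8300 + 0.07 × 8000 + 0.38 × 7400 = 4565 + 560 + 2812 = 7937
EV(C) = 0.25 × 5300 + 0.75 × 14400 = 1325 + 10800 = 12125
Overall = 0.2 × 11260 + 0.2 × 7937 + 0.6 × 12125 = 2252 + 1587.4 + 7275 = 11114.4

$11,114.40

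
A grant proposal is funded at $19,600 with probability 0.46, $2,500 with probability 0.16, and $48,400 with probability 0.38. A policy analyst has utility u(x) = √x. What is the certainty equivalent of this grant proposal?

E[u] = 0.46·√19600 + 0.16·√2500 + 0.38·√48400 = 0.46·140 + 0.16·50 + 0.38·220 = 156
CE = (156)² = 24336

$24,336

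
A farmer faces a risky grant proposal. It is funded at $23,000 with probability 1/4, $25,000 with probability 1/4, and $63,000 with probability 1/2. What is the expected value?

$43,500

EV = 1/4 × 23000 + 1/4 × 25000 + 1/2 × 63000 = 5750 + 6250 + 31500 = 43500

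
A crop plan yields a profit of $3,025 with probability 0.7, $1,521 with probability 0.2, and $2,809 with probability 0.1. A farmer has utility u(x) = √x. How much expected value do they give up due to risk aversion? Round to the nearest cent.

$40.04

E[u] = 0.7·√3025 + 0.2·√1521 + 0.1·√2809 = 0.7·55 + 0.2·39 + 0.1·53 = 51.6
CE = (51.6)² = 2662.56
Risk premium = EV − CE = 2702.6 − 2662.56 = 40.04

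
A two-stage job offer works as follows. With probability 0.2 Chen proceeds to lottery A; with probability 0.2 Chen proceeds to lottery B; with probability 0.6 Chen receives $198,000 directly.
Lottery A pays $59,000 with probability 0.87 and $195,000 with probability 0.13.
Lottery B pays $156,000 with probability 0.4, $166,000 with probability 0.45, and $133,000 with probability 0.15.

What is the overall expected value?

EV(A) = 0.87 × 59000 + 0.13 × 195000 = 51330 + 25350 = 76680
EV(B) = 0.4 × 156000 + 0.45 × 166000 + 0.15 × 133000 = 62400 + 74700 + 19950 = 157050
Branch C: 198000 (certain)
Overall = 0.2 × 76680 + 0.2 × 157050 + 0.6 × 198000 = 15336 + 31410 + 118800 = 165546

$165,546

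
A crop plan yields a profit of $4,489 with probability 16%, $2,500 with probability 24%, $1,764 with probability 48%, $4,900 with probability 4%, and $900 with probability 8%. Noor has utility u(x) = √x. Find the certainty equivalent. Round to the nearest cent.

E[u] = 0.16·√4489 + 0.24·√2500 + 0.48·√1764 + 0.04·√4900 + 0.08·√900 = 0.16·67 + 0.24·50 + 0.48·42 + 0.04·70 + 0.08·30 = 48.08
CE = (48.08)² = 2311.6864

$2,311.69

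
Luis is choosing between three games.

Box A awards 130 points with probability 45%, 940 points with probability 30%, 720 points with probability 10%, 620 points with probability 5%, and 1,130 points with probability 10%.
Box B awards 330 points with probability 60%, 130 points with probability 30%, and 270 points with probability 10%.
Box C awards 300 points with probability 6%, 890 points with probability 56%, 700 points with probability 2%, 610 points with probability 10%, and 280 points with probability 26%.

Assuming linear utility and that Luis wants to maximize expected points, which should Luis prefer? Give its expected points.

Box A = 0.45 × 130 + 0.3 × 940 + 0.1 × 720 + 0.05 × 620 + 0.1 × 1130 = 58.5 + 282 + 72 + 31 + 113 = 556.5
Box B = 0.6 × 330 + 0.3 × 130 + 0.1 × 270 = 198 + 39 + 27 = 264
Box C = 0.06 × 300 + 0.56 × 890 + 0.02 × 700 + 0.1 × 610 + 0.26 × 280 = 18 + 498.4 + 14 + 61 + 72.8 = 664.2

Box C (664.2 points)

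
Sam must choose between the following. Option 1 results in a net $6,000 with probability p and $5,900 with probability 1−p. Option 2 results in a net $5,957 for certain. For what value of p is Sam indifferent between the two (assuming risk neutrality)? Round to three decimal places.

p = 0.570

p·6000 + (1−p)·5900 = 5957
100p + 5900 = 5957
p = (5957 − 5900) / 100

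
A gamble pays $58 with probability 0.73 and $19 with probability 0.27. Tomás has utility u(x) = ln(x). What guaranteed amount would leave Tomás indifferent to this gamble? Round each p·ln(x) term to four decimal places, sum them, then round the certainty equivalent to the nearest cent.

$42.91

E[u] = 0.73·ln(58) + 0.27·ln(19) = 2.9641 + 0.7950 = 3.7591
CE = e^3.7591 ≈ 42.91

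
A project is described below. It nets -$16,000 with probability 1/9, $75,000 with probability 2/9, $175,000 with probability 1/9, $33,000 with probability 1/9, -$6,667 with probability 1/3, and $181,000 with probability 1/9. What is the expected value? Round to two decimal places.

EV = 1/9 × (-16000) + 2/9 × 75000 + 1/9 × 175000 + 1/9 × 33000 + 1/3 × (-6667) + 1/9 × 181000 = -1777.7778 + 16666.6667 + 19444.4444 + 3666.6667 − 2222.3333 + 20111.1111 = 55888.7778

$55,888.78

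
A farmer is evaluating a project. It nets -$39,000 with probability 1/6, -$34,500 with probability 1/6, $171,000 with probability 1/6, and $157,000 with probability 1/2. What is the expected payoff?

EV = 1/6 × (-39000) + 1/6 × (-34500) + 1/6 × 171000 + 1/2 × 157000 = -6500 − 5750 + 28500 + 78500 = 94750

$94,750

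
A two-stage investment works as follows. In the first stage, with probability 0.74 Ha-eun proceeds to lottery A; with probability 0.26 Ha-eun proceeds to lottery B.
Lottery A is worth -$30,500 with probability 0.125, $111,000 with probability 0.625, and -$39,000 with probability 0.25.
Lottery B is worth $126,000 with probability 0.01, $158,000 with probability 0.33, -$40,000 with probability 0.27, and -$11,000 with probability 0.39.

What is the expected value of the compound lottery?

$51,261.85

EV(A) = 0.125 × (-30500) + 0.625 × 111000 + 0.25 × (-39000) = -3812.5 + 69375 − 9750 = 55812.5
EV(B) = 0.01 × 126000 + 0.33 × 158000 + 0.27 × (-40000) + 0.39 × (-11000) = 1260 + 52140 − 10800 − 4290 = 38310
Overall = 0.74 × 55812.5 + 0.26 × 38310 = 41301.25 + 9960.6 = 51261.85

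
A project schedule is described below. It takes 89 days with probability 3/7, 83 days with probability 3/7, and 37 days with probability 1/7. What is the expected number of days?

EV = 3/7 × 89 + 3/7 × 83 + 1/7 × 37 = 38.1429 + 35.5714 + 5.2857 = 79

79 days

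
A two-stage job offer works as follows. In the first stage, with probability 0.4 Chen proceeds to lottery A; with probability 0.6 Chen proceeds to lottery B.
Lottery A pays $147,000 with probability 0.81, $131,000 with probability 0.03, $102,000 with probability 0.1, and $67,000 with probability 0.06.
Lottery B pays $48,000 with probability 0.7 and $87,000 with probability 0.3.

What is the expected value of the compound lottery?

$90,708

EV(A) = 0.81 × 147000 + 0.03 × 131000 + 0.1 × 102000 + 0.06 × 67000 = 119070 + 3930 + 10200 + 4020 = 137220
EV(B) = 0.7 × 48000 + 0.3 × 87000 = 33600 + 26100 = 59700
Overall = 0.4 × 137220 + 0.6 × 59700 = 54888 + 35820 = 90708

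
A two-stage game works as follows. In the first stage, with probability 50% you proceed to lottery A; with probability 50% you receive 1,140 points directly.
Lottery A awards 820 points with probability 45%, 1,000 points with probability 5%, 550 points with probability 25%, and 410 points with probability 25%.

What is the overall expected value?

899.5 points

EV(A) = 0.45 × 820 + 0.05 × 1000 + 0.25 × 550 + 0.25 × 410 = 369 + 50 + 137.5 + 102.5 = 659
Branch B: 1140 (certain)
Overall = 0.5 × 659 + 0.5 × 1140 = 329.5 + 570 = 899.5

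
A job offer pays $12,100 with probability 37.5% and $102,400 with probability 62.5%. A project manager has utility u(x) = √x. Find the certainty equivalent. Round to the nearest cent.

$58,201.56

E[u] = 0.375·√12100 + 0.625·√102400 = 0.375·110 + 0.625·320 = 241.25
CE = (241.25)² = 58201.5625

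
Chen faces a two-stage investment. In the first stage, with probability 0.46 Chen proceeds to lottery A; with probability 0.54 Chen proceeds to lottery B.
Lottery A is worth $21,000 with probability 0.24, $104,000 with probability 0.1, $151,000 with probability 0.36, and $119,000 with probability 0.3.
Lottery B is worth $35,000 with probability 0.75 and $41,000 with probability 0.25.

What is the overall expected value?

$68,240

EV(A) = 0.24 × 21000 + 0.1 × 104000 + 0.36 × 151000 + 0.3 × 119000 = 5040 + 10400 + 54360 + 35700 = 105500
EV(B) = 0.75 × 35000 + 0.25 × 41000 = 26250 + 10250 = 36500
Overall = 0.46 × 105500 + 0.54 × 36500 = 48530 + 19710 = 68240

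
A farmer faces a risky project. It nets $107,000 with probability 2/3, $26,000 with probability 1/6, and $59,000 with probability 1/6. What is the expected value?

$85,500

EV = 2/3 × 107000 + 1/6 × 26000 + 1/6 × 59000 = 71333.3333 + 4333.3333 + 9833.3333 = 85500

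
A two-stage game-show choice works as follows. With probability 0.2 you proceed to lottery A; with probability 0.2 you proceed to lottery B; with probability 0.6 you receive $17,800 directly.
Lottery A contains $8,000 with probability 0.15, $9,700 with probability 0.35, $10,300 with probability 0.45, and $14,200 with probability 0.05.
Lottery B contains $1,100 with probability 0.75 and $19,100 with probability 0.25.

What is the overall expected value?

EV(A) = 0.15 × 8000 + 0.35 × 9700 + 0.45 × 10300 + 0.05 × 14200 = 1200 + 3395 + 4635 + 710 = 9940
EV(B) = 0.75 × 1100 + 0.25 × 19100 = 825 + 4775 = 5600
Branch C: 17800 (certain)
Overall = 0.2 × 9940 + 0.2 × 5600 + 0.6 × 17800 = 1988 + 1120 + 10680 = 13788

$13,788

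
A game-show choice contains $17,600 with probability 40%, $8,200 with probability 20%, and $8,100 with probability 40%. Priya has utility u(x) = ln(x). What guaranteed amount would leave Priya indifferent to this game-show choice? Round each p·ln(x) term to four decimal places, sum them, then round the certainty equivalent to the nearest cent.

$11,075.60

E[u] = 0.4·ln(17600) + 0.2·ln(8200) + 0.4·ln(8100) = 3.9103 + 1.8024 + 3.5998 = 9.3125
CE = e^9.3125 ≈ 11075.60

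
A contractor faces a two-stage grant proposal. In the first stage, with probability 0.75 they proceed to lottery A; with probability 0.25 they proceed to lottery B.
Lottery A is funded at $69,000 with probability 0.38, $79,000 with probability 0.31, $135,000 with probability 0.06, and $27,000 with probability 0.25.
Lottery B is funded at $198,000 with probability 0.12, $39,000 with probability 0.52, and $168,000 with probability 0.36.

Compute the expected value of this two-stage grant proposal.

EV(A) = 0.38 × 69000 + 0.31 × 79000 + 0.06 × 135000 + 0.25 × 27000 = 26220 + 24490 + 8100 + 6750 = 65560
EV(B) = 0.12 × 198000 + 0.52 × 39000 + 0.36 × 168000 = 23760 + 20280 + 60480 = 104520
Overall = 0.75 × 65560 + 0.25 × 104520 = 49170 + 26130 = 75300

$75,300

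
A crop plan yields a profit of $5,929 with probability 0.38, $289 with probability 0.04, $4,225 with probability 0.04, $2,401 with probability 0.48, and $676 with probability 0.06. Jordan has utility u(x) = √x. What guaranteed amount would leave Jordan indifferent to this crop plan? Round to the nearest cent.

$3,320.06

E[u] = 0.38·√5929 + 0.04·√289 + 0.04·√4225 + 0.48·√2401 + 0.06·√676 = 0.38·77 + 0.04·17 + 0.04·65 + 0.48·49 + 0.06·26 = 57.62
CE = (57.62)² = 3320.0644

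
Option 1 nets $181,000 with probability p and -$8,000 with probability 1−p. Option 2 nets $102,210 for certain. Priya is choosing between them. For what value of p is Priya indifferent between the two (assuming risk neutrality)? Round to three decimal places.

p·181000 + (1−p)·(-8000) = 102210
189000p − 8000 = 102210
p = (102210 + 8000) / 189000

p = 0.583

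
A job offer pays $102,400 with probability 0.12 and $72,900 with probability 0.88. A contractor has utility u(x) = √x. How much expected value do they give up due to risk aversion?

E[u] = 0.12·√102400 + 0.88·√72900 = 0.12·320 + 0.88·270 = 276
CE = (276)² = 76176
Risk premium = EV − CE = 76440 − 76176 = 264

$264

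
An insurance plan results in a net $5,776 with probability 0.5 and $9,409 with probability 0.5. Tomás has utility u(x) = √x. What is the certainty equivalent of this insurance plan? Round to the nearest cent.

$7,482.25

E[u] = 0.5·√5776 + 0.5·√9409 = 0.5·76 + 0.5·97 = 86.5
CE = (86.5)² = 7482.25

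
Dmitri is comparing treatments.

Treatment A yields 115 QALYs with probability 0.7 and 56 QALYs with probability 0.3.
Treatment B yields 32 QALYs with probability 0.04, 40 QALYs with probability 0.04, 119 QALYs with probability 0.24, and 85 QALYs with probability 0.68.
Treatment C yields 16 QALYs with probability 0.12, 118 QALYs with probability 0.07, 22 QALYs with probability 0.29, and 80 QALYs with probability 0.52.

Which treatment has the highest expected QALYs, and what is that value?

Treatment A (97.3 QALYs)

Treatment A = 0.7 × 115 + 0.3 × 56 = 80.5 + 16.8 = 97.3
Treatment B = 0.04 × 32 + 0.04 × 40 + 0.24 × 119 + 0.68 × 85 = 1.28 + 1.6 + 28.56 + 57.8 = 89.24
Treatment C = 0.12 × 16 + 0.07 × 118 + 0.29 × 22 + 0.52 × 80 = 1.92 + 8.26 + 6.38 + 41.6 = 58.16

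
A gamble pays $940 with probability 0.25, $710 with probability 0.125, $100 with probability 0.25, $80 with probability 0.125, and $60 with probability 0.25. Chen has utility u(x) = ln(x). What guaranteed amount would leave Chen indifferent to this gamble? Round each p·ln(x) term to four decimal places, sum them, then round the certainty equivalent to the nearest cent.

E[u] = 0.25·ln(940) + 0.125·ln(710) + 0.25·ln(100) + 0.125·ln(80) + 0.25·ln(60) = 1.7115 + 0.8207 + 1.1513 + 0.5478 + 1.0236 = 5.2549
CE = e^5.2549 ≈ 191.50

$191.50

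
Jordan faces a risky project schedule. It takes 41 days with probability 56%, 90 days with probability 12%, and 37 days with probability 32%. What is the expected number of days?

EV = 0.56 × 41 + 0.12 × 90 + 0.32 × 37 = 22.96 + 10.8 + 11.84 = 45.6

45.6 days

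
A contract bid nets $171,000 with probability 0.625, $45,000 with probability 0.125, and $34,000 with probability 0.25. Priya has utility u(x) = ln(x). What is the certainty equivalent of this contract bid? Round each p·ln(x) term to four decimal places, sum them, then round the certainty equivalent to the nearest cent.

E[u] = 0.625·ln(171000) + 0.125·ln(45000) + 0.25·ln(34000) = 7.5309 + 1.3393 + 2.6085 = 11.4787
CE = e^11.4787 ≈ 96635.36

$96,635.36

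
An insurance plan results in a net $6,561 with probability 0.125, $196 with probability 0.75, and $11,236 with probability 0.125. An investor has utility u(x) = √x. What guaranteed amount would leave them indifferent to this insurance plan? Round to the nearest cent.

E[u] = 0.125·√6561 + 0.75·√196 + 0.125·√11236 = 0.125·81 + 0.75·14 + 0.125·106 = 33.875
CE = (33.875)² = 1147.515625

$1,147.52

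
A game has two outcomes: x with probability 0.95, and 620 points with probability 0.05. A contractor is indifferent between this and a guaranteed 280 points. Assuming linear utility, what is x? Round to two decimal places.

0.95·x + 0.05·620 = 280
0.95·x = 280 − 31 = 249
x = 249 / 0.95 = 262.1053

x = 262.11 points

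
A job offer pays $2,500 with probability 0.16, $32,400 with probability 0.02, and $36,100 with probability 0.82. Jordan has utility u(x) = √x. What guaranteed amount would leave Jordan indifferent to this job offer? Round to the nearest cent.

E[u] = 0.16·√2500 + 0.02·√32400 + 0.82·√36100 = 0.16·50 + 0.02·180 + 0.82·190 = 167.4
CE = (167.4)² = 28022.76

$28,022.76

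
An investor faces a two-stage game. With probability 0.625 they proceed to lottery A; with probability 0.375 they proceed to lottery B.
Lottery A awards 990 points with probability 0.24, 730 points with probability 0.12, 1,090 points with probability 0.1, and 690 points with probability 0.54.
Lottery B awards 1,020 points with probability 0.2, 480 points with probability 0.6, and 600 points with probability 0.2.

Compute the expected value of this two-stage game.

733.75 points

EV(A) = 0.24 × 990 + 0.12 × 730 + 0.1 × 1090 + 0.54 × 690 = 237.6 + 87.6 + 109 + 372.6 = 806.8
EV(B) = 0.2 × 1020 + 0.6 × 480 + 0.2 × 600 = 204 + 288 + 120 = 612
Overall = 0.625 × 806.8 + 0.375 × 612 = 504.25 + 229.5 = 733.75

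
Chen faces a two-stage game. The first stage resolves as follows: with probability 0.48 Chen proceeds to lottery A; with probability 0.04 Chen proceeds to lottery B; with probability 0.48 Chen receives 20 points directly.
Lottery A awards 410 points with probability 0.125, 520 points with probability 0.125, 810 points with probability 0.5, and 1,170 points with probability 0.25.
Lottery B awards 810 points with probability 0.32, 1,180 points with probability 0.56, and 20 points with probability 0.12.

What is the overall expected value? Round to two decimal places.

EV(A) = 0.125 × 410 + 0.125 × 520 + 0.5 × 810 + 0.25 × 1170 = 51.25 + 65 + 405 + 292.5 = 813.75
EV(B) = 0.32 × 810 + 0.56 × 1180 + 0.12 × 20 = 259.2 + 660.8 + 2.4 = 922.4
Branch C: 20 (certain)
Overall = 0.48 × 813.75 + 0.04 × 922.4 + 0.48 × 20 = 390.6 + 36.896 + 9.6 = 437.096

437.10 points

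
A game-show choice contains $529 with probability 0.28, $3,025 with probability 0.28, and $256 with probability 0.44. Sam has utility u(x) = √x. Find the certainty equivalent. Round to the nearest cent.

E[u] = 0.28·√529 + 0.28·√3025 + 0.44·√256 = 0.28·23 + 0.28·55 + 0.44·16 = 28.88
CE = (28.88)² = 834.0544

$834.05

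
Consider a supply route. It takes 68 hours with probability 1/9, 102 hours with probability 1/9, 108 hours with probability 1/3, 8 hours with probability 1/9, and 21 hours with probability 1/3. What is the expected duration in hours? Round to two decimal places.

62.78 hours

EV = 1/9 × 68 + 1/9 × 102 + 1/3 × 108 + 1/9 × 8 + 1/3 × 21 = 7.5556 + 11.3333 + 36 + 0.8889 + 7 = 62.7778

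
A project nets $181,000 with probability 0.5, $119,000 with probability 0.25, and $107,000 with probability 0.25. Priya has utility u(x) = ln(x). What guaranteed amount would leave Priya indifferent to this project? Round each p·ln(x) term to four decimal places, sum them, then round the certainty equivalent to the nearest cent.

E[u] = 0.5·ln(181000) + 0.25·ln(119000) + 0.25·ln(107000) = 6.0531 + 2.9217 + 2.8951 = 11.8699
CE = e^11.8699 ≈ 142899.95

$142,899.95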